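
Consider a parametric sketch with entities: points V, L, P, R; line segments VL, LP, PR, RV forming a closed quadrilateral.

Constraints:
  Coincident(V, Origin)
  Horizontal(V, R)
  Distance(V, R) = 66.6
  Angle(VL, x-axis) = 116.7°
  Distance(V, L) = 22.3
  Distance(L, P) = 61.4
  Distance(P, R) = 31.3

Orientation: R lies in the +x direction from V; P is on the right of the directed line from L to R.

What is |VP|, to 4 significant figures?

42.86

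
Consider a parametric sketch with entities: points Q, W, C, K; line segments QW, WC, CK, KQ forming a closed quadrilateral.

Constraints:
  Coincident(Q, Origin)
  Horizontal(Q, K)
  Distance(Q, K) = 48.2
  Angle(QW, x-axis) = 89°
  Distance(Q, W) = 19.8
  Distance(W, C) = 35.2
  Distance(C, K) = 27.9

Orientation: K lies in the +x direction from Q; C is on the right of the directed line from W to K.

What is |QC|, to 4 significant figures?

23.10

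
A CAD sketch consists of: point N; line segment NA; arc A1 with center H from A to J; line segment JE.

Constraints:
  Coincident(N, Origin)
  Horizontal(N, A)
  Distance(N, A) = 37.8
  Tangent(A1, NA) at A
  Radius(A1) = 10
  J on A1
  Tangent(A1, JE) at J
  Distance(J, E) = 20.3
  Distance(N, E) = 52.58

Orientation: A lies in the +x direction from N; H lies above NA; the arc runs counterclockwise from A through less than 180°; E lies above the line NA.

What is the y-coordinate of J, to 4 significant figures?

12.91

N is at the origin; N and A share the same y with |NA| = 37.8 and A on the +x side, so A = (37.80, 0.000). Since A1 is tangent to NA there, HA ⟂ NA, so H = A + (0, 10) = (37.80, 10.00). Since HJ ⟂ JE (tangency), |HE| = √(10.0² + 20.3²) = 22.63 regardless of where J sits on A1. So E lies on both circle(N, 52.58) and circle(H, 22.63); the above-NA intersection is E = (41.47, 32.33). J is the foot of the tangent from E: J = (47.37, 12.91).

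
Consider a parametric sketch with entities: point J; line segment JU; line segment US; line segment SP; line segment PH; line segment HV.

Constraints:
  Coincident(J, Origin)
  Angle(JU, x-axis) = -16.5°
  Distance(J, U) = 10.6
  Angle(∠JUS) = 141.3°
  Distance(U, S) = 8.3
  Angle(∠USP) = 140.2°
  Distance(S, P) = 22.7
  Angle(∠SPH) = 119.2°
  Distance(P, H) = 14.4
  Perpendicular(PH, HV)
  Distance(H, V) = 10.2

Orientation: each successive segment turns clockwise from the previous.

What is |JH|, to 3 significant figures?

38.3

J is at the origin; JU runs at -16.5° with length 10.6, so U = (10.2, -3.01). ∠JUS = 141.3° gives US at -55.2° from the x-axis; with |US| = 8.3, S = (14.9, -9.83). ∠USP = 140.2° gives SP at -95.0° from the x-axis; with |SP| = 22.7, P = (12.9, -32.4). ∠SPH = 119.2° gives PH at -156° from the x-axis; with |PH| = 14.4, H = (-0.213, -38.3). Then |JH| = |H − J| = 38.3.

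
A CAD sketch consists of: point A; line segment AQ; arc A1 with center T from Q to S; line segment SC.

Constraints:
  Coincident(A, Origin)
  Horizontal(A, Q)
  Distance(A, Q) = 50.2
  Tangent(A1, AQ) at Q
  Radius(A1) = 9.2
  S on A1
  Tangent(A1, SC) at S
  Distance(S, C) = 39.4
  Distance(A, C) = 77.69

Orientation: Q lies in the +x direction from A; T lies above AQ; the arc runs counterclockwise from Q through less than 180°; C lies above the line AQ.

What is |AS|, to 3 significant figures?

60.0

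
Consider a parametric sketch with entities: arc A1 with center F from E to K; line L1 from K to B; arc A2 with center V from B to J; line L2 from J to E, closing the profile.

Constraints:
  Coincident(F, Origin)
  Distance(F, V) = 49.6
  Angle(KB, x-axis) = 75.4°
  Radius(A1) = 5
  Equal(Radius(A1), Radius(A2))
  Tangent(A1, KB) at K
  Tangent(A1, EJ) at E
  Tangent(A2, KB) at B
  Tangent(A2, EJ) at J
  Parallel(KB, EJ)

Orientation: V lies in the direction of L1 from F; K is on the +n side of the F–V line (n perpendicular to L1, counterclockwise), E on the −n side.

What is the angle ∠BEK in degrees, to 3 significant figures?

78.6°

The slot axis is L1's direction at 75.4°, so u = (cos 75.4°, sin 75.4°) = (0.252, 0.968) and n = (−sin 75.4°, cos 75.4°) = (-0.968, 0.252). F is at the origin and V lies 49.6 along u from F, so V = 49.6·u = (12.5, 48.0). Tangency of A1 to both parallel lines with radius 5.0 puts K and E at F ± 5.0·n: K = (-4.84, 1.26), E = (4.84, -1.26). Equal radii place B and J the same way about V: B = V + 5.0·n = (7.66, 49.3), J = V − 5.0·n = (17.3, 46.7). Then cos ∠BEK = EB·EK / (|EB||EK|), giving 78.6°.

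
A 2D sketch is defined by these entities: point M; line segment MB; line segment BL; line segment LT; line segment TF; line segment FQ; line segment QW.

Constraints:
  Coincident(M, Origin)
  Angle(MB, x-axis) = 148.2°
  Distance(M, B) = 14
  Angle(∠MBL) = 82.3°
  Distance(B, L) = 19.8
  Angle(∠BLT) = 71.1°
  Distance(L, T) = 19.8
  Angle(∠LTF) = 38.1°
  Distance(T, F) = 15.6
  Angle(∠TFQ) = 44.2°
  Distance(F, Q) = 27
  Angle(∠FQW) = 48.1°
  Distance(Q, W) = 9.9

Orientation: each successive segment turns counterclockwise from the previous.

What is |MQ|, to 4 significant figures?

30.60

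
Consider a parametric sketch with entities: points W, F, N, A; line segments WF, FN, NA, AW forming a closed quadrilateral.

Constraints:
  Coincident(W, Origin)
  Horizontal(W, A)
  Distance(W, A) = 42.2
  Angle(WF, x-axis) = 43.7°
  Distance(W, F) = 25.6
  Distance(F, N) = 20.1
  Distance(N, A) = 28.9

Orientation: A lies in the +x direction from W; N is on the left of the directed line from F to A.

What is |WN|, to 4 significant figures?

45.44

W is at the origin; W and A share the same y with |WA| = 42.2 and A in +x, so A = (42.2, 0). WF runs at 43.7° with |WF| = 25.6, so F = (18.51, 17.69). N is determined by |FN| = 20.1 and |NA| = 28.9 together: it lies at the intersection of circle(F, 20.1) and circle(A, 28.9). With |FA| = 29.57, the foot of the radical line on FA is 7.491 from F and the perpendicular offset is √(20.1² − 7.491²) = 18.65. Taking the left-of-FA solution: N = (35.67, 28.15).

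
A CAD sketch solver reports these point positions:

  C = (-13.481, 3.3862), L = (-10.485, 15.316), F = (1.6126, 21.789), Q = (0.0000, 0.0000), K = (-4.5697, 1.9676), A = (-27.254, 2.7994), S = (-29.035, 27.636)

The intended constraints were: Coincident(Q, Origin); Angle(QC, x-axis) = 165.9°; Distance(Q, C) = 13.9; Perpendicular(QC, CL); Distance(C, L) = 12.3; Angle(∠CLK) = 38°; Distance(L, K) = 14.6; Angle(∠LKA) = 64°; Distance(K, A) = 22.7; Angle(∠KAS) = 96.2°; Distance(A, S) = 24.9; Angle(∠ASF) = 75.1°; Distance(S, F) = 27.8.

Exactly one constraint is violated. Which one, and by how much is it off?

Distance(S, F) = 27.8 — off by 3.40.

Q = (0.00, 0.00) ✓; QC at 165.9° ✓; |QC| = 13.90 ✓; ∠(QC, CL) = 90.00° ✓; |CL| = 12.30 ✓; ∠CLK = 38.00° ✓; |LK| = 14.60 ✓; ∠LKA = 64.00° ✓; |KA| = 22.70 ✓; ∠KAS = 96.20° ✓; |AS| = 24.90 ✓; ∠ASF = 75.10° ✓; |SF| = 31.20 ✗.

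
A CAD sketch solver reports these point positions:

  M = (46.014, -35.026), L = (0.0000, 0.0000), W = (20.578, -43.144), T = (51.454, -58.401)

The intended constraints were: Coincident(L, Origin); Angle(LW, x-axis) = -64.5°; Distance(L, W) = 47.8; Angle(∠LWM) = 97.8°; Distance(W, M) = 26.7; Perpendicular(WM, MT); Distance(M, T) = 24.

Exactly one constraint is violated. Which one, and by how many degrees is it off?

Perpendicular(WM, MT) — off by 4.60°.

L = (0.00, 0.00) ✓; LW at -64.50° ✓; |LW| = 47.80 ✓; ∠LWM = 97.80° ✓; |WM| = 26.70 ✓; ∠(WM, MT) = 94.60° ✗; |MT| = 24.00 ✓.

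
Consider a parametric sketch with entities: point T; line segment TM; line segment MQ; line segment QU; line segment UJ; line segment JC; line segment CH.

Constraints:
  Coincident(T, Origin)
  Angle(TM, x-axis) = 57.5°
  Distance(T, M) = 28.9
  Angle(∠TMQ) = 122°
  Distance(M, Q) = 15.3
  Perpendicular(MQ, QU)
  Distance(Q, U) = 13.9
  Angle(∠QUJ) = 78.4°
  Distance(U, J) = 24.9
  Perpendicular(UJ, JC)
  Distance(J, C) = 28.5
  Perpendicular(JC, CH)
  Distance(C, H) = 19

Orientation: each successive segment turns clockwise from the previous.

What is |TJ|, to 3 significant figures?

16.8

T is at the origin; TM runs at 57.5° with length 28.9, so M = (15.5, 24.4). ∠TMQ = 122.0° gives MQ at -0.500° from the x-axis; with |MQ| = 15.3, Q = (30.8, 24.2). The perpendicularity gives QU at right angles to MQ, so QU runs at -90.5°; with |QU| = 13.9, U = (30.7, 10.3). ∠QUJ = 78.4° gives UJ at 168° from the x-axis; with |UJ| = 24.9, J = (6.36, 15.6). Then |TJ| = |J − T| = 16.8.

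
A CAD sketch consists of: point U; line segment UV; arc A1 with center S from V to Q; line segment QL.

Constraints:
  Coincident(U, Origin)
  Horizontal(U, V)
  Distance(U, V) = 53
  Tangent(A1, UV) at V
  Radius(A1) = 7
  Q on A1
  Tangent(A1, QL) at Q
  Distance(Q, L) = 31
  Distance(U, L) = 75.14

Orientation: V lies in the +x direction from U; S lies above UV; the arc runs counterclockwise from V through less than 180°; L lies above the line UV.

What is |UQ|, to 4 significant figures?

60.13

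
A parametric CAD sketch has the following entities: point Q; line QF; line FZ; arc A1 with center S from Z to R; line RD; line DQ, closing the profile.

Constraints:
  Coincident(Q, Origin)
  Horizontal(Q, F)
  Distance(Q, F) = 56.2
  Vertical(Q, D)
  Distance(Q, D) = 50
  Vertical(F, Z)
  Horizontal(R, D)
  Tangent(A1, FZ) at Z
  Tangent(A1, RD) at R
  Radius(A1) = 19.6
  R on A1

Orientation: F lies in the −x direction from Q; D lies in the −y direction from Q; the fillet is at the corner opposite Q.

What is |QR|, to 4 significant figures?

61.96

The virtual corner opposite Q is at (-56.20, -50.00). Tangency of A1 to FZ means the radius SZ is perpendicular to FZ and the tangent condition forces SR to be normal to RD, with radius 19.6, so the center S sits 19.6 in from both sides at S = (-36.60, -30.40). That places the tangent points at Z = (-56.20, -30.40) on FZ and R = (-36.60, -50.00) on RD. Then |QR| = |R − Q| = 61.96.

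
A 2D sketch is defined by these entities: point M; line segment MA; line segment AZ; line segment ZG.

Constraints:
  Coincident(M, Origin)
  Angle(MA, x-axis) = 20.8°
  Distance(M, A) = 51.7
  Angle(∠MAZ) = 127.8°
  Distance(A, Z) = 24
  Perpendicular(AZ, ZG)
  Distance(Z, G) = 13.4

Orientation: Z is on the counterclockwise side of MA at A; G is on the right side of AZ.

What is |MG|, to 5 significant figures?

77.745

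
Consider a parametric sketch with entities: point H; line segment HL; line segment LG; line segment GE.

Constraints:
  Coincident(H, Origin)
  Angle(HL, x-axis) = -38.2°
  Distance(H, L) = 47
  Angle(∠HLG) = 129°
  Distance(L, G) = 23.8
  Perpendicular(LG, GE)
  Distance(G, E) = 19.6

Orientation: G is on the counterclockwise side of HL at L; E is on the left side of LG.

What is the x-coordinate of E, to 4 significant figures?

55.80

H is at the origin; HL runs at -38.2° with length 47.0, so L = 47.0·(cos -38.2°, sin -38.2°) = (36.94, -29.07). ∠HLG = 129.0°, so LG runs at -38.2° + (180° − 129.0°) = 12.80° from the x-axis; with |LG| = 23.8, G = L + 23.8·(cos 12.80°, sin 12.80°) = (60.14, -23.79). The perpendicularity gives GE at right angles to LG; with |GE| = 19.6 on the left of LG, E = G + 19.6·(-0.2215, 0.9751) = (55.80, -4.679). So E.x = 55.80.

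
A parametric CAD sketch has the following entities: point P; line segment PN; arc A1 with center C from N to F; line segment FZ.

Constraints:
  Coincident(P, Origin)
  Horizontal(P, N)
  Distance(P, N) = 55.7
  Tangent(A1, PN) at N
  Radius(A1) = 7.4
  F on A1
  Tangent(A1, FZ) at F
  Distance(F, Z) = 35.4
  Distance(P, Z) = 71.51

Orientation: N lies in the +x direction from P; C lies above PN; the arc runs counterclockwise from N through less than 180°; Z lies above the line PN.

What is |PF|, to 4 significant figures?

63.58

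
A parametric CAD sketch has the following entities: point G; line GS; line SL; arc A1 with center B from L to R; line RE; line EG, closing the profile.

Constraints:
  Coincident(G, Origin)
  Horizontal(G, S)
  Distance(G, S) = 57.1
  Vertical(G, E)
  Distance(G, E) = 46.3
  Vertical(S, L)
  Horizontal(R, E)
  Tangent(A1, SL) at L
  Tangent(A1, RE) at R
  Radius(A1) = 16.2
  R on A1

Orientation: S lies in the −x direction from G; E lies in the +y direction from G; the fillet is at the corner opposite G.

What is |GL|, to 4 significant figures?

64.55

The virtual corner opposite G is at (-57.10, 46.30). The tangent condition forces BL to be normal to SL and since A1 is tangent to RE there, BR ⟂ RE, with radius 16.2, so the center B sits 16.2 in from both sides at B = (-40.90, 30.10). That places the tangent points at L = (-57.10, 30.10) on SL and R = (-40.90, 46.30) on RE. Then |GL| = |L − G| = 64.55.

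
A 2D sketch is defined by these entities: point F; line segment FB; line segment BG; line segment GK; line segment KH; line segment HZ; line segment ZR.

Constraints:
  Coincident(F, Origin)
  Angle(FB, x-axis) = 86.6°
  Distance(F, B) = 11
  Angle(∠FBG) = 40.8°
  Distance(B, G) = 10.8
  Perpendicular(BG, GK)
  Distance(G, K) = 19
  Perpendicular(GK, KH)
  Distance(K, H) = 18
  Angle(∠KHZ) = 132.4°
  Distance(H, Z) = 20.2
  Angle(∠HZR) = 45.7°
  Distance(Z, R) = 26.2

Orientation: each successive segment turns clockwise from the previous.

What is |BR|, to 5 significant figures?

7.3007

F is at the origin; FB runs at 86.6° with length 11.0, so B = (0.65237, 10.981). ∠FBG = 40.8° gives BG at -52.600° from the x-axis; with |BG| = 10.8, G = (7.2120, 2.4010). BG is perpendicular to GK, so GK runs at -142.60°; with |GK| = 19.0, K = (-7.8818, -9.1392). GK is perpendicular to KH, so KH runs at 127.40°; with |KH| = 18.0, H = (-18.815, 5.1603). ∠KHZ = 132.4° gives HZ at 79.800° from the x-axis; with |HZ| = 20.2, Z = (-15.238, 25.041). ∠HZR = 45.7° gives ZR at -54.500° from the x-axis; with |ZR| = 26.2, R = (-0.023085, 3.7112). Then |BR| = |R − B| = 7.3007.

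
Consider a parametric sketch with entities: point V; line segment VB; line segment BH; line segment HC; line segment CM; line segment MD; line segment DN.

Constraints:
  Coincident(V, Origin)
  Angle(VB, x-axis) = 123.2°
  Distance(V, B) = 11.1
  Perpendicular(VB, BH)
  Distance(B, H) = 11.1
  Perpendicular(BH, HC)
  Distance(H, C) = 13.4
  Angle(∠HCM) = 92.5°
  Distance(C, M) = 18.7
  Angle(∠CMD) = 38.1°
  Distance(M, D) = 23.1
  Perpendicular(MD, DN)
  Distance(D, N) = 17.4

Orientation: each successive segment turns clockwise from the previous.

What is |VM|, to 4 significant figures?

8.197

The perpendicularity gives HC at right angles to BH, so HC runs at -56.80°; with |HC| = 13.4, C = (10.55, 4.153). ∠HCM = 92.5° gives CM at -144.3° from the x-axis; with |CM| = 18.7, M = (-4.638, -6.759). Then |VM| = |M − V| = 8.197.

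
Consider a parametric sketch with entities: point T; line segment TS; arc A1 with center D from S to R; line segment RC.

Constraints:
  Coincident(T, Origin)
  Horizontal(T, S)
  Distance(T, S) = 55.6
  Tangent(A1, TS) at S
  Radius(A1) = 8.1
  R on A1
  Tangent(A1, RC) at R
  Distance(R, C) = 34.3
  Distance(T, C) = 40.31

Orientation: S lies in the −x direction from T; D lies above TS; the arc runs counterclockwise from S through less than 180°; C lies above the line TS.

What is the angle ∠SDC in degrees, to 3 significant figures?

127°

T is at the origin; T and S share the same y with |TS| = 55.6 and S on the −x side, so S = (-55.6, 0.00). Tangency of A1 to TS means the radius DS is perpendicular to TS, so D = S + (0, 8.1) = (-55.6, 8.10). Since DR ⟂ RC (tangency), |DC| = √(8.1² + 34.3²) = 35.2 regardless of where R sits on A1. So C lies on both circle(T, 40.31) and circle(D, 35.2); the above-TS intersection is C = (-27.5, 29.4). R is the foot of the tangent from C: R = (-49.3, 2.95).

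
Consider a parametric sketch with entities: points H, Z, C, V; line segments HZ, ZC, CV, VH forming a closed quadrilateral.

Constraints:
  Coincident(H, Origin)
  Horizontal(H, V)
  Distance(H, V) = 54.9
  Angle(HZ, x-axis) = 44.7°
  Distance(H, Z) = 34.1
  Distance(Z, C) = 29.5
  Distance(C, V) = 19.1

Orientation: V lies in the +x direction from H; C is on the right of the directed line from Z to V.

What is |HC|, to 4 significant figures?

36.17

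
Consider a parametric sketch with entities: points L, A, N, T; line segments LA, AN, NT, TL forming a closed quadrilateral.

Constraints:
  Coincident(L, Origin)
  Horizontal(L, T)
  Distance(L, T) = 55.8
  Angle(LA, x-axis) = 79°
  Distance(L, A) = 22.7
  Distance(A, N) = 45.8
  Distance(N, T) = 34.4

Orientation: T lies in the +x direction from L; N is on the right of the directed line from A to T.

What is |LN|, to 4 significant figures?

31.87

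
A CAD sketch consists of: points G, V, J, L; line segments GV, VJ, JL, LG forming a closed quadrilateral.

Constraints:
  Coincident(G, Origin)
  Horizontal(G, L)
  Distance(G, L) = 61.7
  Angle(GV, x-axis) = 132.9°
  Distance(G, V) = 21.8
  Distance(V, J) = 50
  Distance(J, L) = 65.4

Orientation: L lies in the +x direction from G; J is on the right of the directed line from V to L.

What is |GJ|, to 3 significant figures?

30.7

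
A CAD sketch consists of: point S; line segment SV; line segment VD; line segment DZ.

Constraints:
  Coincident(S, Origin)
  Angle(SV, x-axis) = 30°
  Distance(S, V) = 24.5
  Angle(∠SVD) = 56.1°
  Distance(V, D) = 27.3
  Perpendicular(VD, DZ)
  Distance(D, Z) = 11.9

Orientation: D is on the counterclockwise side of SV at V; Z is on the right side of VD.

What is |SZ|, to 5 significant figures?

35.000

∠SVD = 56.1°, so VD runs at 30.0° + (180° − 56.1°) = 153.90° from the x-axis; with |VD| = 27.3, D = V + 27.3·(cos 153.90°, sin 153.90°) = (-3.2985, 24.260). VD is perpendicular to DZ; with |DZ| = 11.9 on the right of VD, Z = D + 11.9·(0.43994, 0.89803) = (1.9367, 34.947). Then |SZ| = |Z − S| = 35.000.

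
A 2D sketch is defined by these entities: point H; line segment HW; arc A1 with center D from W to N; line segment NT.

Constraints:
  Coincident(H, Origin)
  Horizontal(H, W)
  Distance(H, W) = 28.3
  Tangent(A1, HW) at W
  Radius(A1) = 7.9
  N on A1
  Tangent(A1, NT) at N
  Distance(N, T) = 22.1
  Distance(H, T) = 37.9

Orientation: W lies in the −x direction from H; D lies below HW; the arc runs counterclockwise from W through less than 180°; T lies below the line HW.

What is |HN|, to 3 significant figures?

37.0

Checks: ∠(DW, WH) = 90.00° ✓; |DN| = 7.900 ✓; ∠(DN, NT) = 90.00° ✓; |NT| = 22.10 ✓; |HT| = 37.90 ✓.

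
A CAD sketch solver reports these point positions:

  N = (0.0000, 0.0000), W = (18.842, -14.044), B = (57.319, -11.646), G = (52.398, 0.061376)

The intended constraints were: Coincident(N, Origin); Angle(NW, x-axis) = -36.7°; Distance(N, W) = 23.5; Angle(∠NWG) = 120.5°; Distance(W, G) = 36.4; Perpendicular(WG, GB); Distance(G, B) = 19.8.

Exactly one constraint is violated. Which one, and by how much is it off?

Distance(G, B) = 19.8 — off by 7.10.

N = (0.00, 0.00) ✓; NW at -36.70° ✓; |NW| = 23.50 ✓; ∠NWG = 120.5° ✓; |WG| = 36.40 ✓; ∠(WG, GB) = 90.00° ✓; |GB| = 12.70 ✗.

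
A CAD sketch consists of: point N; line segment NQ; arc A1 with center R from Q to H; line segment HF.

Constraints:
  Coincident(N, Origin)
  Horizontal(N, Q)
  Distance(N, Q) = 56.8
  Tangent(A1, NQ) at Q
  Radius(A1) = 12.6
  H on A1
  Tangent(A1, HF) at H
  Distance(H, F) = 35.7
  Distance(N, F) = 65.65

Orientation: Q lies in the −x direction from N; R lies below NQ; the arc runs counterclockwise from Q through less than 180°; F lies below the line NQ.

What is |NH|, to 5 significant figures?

69.719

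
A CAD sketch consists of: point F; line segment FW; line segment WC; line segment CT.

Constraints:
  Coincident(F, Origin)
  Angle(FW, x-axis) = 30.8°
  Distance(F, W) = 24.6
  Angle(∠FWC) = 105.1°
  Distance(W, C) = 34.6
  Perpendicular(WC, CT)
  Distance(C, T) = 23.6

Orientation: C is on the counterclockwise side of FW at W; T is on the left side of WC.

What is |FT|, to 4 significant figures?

41.01

F is at the origin; FW runs at 30.8° with length 24.6, so W = 24.6·(cos 30.8°, sin 30.8°) = (21.13, 12.60). ∠FWC = 105.1°, so WC runs at 30.8° + (180° − 105.1°) = 105.7° from the x-axis; with |WC| = 34.6, C = W + 34.6·(cos 105.7°, sin 105.7°) = (11.77, 45.91). WC ⟂ CT; with |CT| = 23.6 on the left of WC, T = C + 23.6·(-0.9627, -0.2706) = (-10.95, 39.52). Then |FT| = |T − F| = 41.01.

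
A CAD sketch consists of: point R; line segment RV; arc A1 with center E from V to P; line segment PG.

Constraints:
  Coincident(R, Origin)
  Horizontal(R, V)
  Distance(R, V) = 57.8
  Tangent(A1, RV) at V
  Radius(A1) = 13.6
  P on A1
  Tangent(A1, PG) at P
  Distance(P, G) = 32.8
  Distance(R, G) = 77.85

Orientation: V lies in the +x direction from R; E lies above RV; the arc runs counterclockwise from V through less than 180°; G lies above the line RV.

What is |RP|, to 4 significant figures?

72.94

Checks: |EP| = 13.60 ✓; ∠(EP, PG) = 90.00° ✓; |PG| = 32.80 ✓; |RG| = 77.85 ✓.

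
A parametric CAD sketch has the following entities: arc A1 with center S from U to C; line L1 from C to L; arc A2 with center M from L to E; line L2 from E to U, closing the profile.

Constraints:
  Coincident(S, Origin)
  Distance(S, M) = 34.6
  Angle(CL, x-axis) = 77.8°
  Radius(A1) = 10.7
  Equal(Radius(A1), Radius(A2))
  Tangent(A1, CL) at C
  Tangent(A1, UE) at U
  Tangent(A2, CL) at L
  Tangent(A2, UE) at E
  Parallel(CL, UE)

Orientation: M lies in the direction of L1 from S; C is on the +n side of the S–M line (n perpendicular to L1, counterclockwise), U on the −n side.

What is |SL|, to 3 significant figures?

36.2

The slot axis is L1's direction at 77.8°, so u = (cos 77.8°, sin 77.8°) = (0.211, 0.977) and n = (−sin 77.8°, cos 77.8°) = (-0.977, 0.211). S is at the origin and M lies 34.6 along u from S, so M = 34.6·u = (7.31, 33.8). Tangency of A1 to both parallel lines with radius 10.7 puts C and U at S ± 10.7·n: C = (-10.5, 2.26), U = (10.5, -2.26). Equal radii place L and E the same way about M: L = M + 10.7·n = (-3.15, 36.1), E = M − 10.7·n = (17.8, 31.6). Then |SL| = |L − S| = 36.2.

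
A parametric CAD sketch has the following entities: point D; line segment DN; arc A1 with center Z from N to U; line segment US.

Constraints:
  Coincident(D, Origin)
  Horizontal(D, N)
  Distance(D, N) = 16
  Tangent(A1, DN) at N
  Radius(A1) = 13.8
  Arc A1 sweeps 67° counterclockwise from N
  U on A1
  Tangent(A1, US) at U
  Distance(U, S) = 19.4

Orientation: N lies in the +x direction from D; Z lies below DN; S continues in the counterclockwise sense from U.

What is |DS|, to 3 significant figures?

26.6

D is at the origin; DN is horizontal with |DN| = 16.0 and N on the +x side, so N = (16.0, 0.00). Since A1 is tangent to DN there, ZN ⟂ DN, so Z = N + (0, -13.8) = (16.0, -13.8). On A1, N sits at bearing 90° from Z; a 67° counterclockwise sweep puts U at bearing 157°, so U = Z + 13.8·(cos 157°, sin 157°) = (3.30, -8.41). A1 meets US tangentially, so ZU is at right angles to US, so US runs along (−sin 157°, cos 157°); with |US| = 19.4, S = (-4.28, -26.3). Then |DS| = |S − D| = 26.6.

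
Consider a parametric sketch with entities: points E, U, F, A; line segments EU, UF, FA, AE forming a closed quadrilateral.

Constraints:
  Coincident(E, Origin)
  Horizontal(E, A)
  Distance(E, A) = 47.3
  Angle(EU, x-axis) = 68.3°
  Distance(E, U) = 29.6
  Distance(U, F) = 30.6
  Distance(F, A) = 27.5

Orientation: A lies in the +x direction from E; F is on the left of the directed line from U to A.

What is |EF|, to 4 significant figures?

49.48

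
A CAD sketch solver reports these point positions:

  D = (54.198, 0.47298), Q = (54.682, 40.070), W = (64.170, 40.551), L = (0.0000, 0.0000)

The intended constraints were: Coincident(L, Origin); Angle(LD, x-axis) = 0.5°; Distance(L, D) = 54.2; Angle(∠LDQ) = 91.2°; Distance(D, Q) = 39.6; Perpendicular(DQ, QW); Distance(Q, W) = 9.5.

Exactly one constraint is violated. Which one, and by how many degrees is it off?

Perpendicular(DQ, QW) — off by 3.60°.

L = (0.00, 0.00) ✓; LD at 0.5000° ✓; |LD| = 54.20 ✓; ∠LDQ = 91.20° ✓; |DQ| = 39.60 ✓; ∠(DQ, QW) = 86.40° ✗; |QW| = 9.500 ✓.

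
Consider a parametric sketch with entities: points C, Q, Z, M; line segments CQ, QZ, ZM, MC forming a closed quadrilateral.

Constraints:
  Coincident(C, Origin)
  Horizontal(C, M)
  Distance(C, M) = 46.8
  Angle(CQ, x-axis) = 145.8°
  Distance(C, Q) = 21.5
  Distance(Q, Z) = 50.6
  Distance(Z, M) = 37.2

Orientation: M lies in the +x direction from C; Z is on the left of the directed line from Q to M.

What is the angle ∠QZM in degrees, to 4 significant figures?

95.68°

C is at the origin; C and M share the same y with |CM| = 46.8 and M in +x, so M = (46.8, 0). CQ runs at 145.8° with |CQ| = 21.5, so Q = (-17.78, 12.08). Z is determined by |QZ| = 50.6 and |ZM| = 37.2 together: it lies at the intersection of circle(Q, 50.6) and circle(M, 37.2). With |QM| = 65.70, the foot of the radical line on QM is 41.80 from Q and the perpendicular offset is √(50.6² − 41.80²) = 28.51. Taking the left-of-QM solution: Z = (28.55, 32.42).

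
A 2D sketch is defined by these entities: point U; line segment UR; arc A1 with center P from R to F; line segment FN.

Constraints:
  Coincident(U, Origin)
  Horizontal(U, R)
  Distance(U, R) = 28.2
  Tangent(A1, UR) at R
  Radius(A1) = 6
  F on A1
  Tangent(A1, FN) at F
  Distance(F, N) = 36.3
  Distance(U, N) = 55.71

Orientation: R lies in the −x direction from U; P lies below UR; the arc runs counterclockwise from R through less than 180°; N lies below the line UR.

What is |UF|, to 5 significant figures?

34.632

Checks: |PF| = 6.000 ✓; ∠(PF, FN) = 90.00° ✓; |FN| = 36.30 ✓; |UN| = 55.71 ✓.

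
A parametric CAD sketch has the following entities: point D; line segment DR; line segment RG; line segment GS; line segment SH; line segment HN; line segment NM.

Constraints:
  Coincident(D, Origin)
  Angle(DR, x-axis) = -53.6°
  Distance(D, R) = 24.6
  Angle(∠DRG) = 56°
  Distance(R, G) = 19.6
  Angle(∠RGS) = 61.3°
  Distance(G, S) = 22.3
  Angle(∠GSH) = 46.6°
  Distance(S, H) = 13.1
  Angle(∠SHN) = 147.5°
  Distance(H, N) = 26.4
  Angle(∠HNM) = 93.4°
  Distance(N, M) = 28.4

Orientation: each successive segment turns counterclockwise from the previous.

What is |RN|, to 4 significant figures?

21.75

D is at the origin; DR runs at -53.6° with length 24.6, so R = (14.60, -19.80). ∠DRG = 56.0° gives RG at 70.40° from the x-axis; with |RG| = 19.6, G = (21.17, -1.336). ∠RGS = 61.3° gives GS at -170.9° from the x-axis; with |GS| = 22.3, S = (-0.8464, -4.863). ∠GSH = 46.6° gives SH at -37.50° from the x-axis; with |SH| = 13.1, H = (9.547, -12.84). ∠SHN = 147.5° gives HN at -5.000° from the x-axis; with |HN| = 26.4, N = (35.85, -15.14). Then |RN| = |N − R| = 21.75.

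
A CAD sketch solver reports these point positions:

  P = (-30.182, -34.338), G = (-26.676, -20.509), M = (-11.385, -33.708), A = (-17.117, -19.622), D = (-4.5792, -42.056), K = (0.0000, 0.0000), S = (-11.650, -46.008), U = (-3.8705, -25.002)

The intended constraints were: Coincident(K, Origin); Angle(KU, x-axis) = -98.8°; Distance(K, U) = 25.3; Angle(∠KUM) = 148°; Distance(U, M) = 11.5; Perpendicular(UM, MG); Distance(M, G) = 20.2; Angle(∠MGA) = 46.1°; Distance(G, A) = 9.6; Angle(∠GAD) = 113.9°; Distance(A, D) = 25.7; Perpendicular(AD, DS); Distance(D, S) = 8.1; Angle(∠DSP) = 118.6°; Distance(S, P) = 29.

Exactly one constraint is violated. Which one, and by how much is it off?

Distance(S, P) = 29 — off by 7.10.

K = (0.00, 0.00) ✓; KU at -98.80° ✓; |KU| = 25.30 ✓; ∠KUM = 148.0° ✓; |UM| = 11.50 ✓; ∠(UM, MG) = 90.00° ✓; |MG| = 20.20 ✓; ∠MGA = 46.10° ✓; |GA| = 9.600 ✓; ∠GAD = 113.9° ✓; |AD| = 25.70 ✓; ∠(AD, DS) = 90.00° ✓; |DS| = 8.100 ✓; ∠DSP = 118.6° ✓; |SP| = 21.90 ✗.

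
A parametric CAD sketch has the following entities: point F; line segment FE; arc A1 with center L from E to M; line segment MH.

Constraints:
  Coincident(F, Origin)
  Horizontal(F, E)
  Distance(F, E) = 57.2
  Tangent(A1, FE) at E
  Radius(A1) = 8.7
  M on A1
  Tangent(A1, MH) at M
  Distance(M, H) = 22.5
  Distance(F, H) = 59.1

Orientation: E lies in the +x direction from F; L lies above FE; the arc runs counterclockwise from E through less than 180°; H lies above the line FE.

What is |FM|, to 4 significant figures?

65.53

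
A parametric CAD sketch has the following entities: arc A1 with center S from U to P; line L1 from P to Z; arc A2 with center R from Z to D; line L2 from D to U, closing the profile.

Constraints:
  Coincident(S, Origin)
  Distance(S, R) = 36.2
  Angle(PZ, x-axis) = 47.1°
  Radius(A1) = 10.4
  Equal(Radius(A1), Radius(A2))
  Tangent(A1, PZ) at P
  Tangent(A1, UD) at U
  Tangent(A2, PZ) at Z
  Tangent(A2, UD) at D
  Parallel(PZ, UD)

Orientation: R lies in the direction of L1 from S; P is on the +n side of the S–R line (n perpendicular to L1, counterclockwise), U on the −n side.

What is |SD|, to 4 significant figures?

37.66

The slot axis is L1's direction at 47.1°, so u = (cos 47.1°, sin 47.1°) = (0.6807, 0.7325) and n = (−sin 47.1°, cos 47.1°) = (-0.7325, 0.6807). S is at the origin and R lies 36.2 along u from S, so R = 36.2·u = (24.64, 26.52). Tangency of A1 to both parallel lines with radius 10.4 puts P and U at S ± 10.4·n: P = (-7.618, 7.079), U = (7.618, -7.079). Equal radii place Z and D the same way about R: Z = R + 10.4·n = (17.02, 33.60), D = R − 10.4·n = (32.26, 19.44). Then |SD| = |D − S| = 37.66.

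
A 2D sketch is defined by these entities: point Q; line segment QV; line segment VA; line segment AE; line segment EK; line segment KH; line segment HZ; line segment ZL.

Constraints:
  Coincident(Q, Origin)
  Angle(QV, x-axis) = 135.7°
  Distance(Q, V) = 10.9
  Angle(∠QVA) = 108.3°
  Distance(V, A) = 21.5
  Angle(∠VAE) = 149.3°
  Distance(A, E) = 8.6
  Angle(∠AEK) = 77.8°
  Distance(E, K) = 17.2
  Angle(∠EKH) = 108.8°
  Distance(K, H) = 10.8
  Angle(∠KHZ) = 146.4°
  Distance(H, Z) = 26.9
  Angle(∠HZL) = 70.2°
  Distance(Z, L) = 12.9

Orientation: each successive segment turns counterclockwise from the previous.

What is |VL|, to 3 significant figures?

14.1

∠KHZ = 146.4° gives HZ at 85.1° from the x-axis; with |HZ| = 26.9, Z = (-6.22, 19.9). ∠HZL = 70.2° gives ZL at -165° from the x-axis; with |ZL| = 12.9, L = (-18.7, 16.6). Then |VL| = |L − V| = 14.1.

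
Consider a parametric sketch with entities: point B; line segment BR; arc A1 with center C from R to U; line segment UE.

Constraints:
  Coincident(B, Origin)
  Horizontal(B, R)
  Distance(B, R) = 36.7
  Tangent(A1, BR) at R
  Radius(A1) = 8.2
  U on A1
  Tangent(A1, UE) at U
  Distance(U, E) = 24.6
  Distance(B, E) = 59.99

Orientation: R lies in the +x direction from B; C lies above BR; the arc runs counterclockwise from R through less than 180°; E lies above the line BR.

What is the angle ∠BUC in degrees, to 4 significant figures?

26.77°

B is at the origin; B and R share the same y with |BR| = 36.7 and R on the +x side, so R = (36.70, 0.000). The tangent condition forces CR to be normal to BR, so C = R + (0, 8.2) = (36.70, 8.200). Since CU ⟂ UE (tangency), |CE| = √(8.2² + 24.6²) = 25.93 regardless of where U sits on A1. So E lies on both circle(B, 59.99) and circle(C, 25.93); the above-BR intersection is E = (52.75, 28.56). U is the foot of the tangent from E: U = (44.41, 5.420).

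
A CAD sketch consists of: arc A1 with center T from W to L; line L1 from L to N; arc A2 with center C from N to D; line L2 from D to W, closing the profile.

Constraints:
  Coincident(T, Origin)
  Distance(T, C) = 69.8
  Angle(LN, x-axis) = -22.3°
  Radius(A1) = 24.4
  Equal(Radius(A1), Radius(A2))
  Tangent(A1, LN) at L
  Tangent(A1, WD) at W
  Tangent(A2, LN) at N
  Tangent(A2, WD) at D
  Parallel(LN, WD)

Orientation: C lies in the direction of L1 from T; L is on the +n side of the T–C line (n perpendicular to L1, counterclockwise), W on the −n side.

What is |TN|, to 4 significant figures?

73.94

The slot axis is L1's direction at -22.3°, so u = (cos -22.3°, sin -22.3°) = (0.9252, -0.3795) and n = (−sin -22.3°, cos -22.3°) = (0.3795, 0.9252). T is at the origin and C lies 69.8 along u from T, so C = 69.8·u = (64.58, -26.49). Tangency of A1 to both parallel lines with radius 24.4 puts L and W at T ± 24.4·n: L = (9.259, 22.58), W = (-9.259, -22.58). Equal radii place N and D the same way about C: N = C + 24.4·n = (73.84, -3.911), D = C − 24.4·n = (55.32, -49.06). Then |TN| = |N − T| = 73.94.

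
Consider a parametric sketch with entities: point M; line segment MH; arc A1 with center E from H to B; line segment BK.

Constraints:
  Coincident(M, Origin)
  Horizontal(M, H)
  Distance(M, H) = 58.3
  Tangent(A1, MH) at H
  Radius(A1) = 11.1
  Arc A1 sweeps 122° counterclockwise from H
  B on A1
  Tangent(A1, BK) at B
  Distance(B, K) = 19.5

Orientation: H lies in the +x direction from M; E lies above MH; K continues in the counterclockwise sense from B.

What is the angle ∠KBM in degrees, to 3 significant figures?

72.1°

M is at the origin; M and H share the same y with |MH| = 58.3 and H on the +x side, so H = (58.3, 0.00). Since A1 is tangent to MH there, EH ⟂ MH, so E = H + (0, 11.1) = (58.3, 11.1). On A1, H sits at bearing -90° from E; a 122° counterclockwise sweep puts B at bearing 32°, so B = E + 11.1·(cos 32°, sin 32°) = (67.7, 17.0). Since A1 is tangent to BK there, EB ⟂ BK, so BK runs along (−sin 32°, cos 32°); with |BK| = 19.5, K = (57.4, 33.5). Then cos ∠KBM = BK·BM / (|BK||BM|), giving 72.1°.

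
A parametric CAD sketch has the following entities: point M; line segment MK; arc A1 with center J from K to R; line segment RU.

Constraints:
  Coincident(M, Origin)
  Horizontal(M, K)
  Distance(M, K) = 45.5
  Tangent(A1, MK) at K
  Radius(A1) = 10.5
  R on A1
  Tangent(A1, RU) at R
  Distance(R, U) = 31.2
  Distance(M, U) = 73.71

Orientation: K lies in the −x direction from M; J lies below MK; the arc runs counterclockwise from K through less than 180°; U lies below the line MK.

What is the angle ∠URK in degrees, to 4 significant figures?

141.6°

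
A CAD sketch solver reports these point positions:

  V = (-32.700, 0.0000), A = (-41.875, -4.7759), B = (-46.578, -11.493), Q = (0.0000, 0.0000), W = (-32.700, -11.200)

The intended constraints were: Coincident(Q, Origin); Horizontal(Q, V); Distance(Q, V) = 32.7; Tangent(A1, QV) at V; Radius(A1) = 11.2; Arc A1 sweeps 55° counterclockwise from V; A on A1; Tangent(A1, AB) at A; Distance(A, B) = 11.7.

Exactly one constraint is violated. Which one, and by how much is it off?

Distance(A, B) = 11.7 — off by 3.50.

Q = (0.00, 0.00) ✓; Q.y = 0.00, V.y = 0.00 ✓; |QV| = 32.70 ✓; ∠(WV, VQ) = 90.00° ✓; |WV| = 11.20 ✓; bearing(W→A) − bearing(W→V) = 55.00° ✓; |WA| = 11.20 ✓; ∠(WA, AB) = 90.00° ✓; |AB| = 8.200 ✗.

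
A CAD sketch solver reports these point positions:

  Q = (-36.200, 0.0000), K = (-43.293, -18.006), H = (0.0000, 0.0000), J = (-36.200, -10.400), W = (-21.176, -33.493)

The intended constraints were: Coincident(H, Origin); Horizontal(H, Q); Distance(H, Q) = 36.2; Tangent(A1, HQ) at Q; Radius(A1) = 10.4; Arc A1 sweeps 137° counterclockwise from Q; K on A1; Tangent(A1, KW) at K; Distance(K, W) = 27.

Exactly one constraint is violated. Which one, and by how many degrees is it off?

Tangent(A1, KW) at K — off by 8.00°.

H = (0.00, 0.00) ✓; H.y = 0.00, Q.y = 0.00 ✓; |HQ| = 36.20 ✓; ∠(JQ, QH) = 90.00° ✓; |JQ| = 10.40 ✓; bearing(J→K) − bearing(J→Q) = 137.0° ✓; |JK| = 10.40 ✓; ∠(JK, KW) = 82.00° ✗; |KW| = 27.00 ✓.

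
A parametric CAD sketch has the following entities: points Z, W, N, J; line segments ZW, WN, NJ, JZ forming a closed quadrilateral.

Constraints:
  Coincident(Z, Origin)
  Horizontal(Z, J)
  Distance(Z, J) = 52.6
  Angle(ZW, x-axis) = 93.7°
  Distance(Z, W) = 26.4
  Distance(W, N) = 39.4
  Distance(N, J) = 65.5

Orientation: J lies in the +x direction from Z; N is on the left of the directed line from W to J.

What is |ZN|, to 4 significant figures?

61.89

Checks: |WN| = 39.40 ✓; |NJ| = 65.50 ✓.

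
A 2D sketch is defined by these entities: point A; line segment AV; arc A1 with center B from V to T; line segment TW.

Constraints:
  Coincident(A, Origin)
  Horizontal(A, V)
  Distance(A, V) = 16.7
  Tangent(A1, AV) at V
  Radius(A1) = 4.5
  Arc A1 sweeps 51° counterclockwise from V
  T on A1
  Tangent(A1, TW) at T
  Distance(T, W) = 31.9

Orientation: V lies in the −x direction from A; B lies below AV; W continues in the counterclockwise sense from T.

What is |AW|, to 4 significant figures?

48.19

A is at the origin; A and V share the same y with |AV| = 16.7 and V on the −x side, so V = (-16.70, 0.000). Tangency of A1 to AV means the radius BV is perpendicular to AV, so B = V + (0, -4.5) = (-16.70, -4.500). On A1, V sits at bearing 90° from B; a 51° counterclockwise sweep puts T at bearing 141°, so T = B + 4.5·(cos 141°, sin 141°) = (-20.20, -1.668). The tangent condition forces BT to be normal to TW, so TW runs along (−sin 141°, cos 141°); with |TW| = 31.9, W = (-40.27, -26.46). Then |AW| = |W − A| = 48.19.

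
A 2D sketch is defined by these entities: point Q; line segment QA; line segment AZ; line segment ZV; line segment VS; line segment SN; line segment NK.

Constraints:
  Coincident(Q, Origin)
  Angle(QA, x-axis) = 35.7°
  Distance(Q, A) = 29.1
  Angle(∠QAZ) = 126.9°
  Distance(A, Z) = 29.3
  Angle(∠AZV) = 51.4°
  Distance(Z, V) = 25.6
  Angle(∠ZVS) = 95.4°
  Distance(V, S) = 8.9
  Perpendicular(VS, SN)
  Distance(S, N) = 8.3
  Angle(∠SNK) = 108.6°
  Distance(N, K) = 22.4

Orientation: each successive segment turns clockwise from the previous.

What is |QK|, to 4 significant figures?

50.47

VS ⟂ SN, so SN runs at 39.40°; with |SN| = 8.3, N = (31.13, 6.049). ∠SNK = 108.6° gives NK at -32.00° from the x-axis; with |NK| = 22.4, K = (50.13, -5.821). Then |QK| = |K − Q| = 50.47.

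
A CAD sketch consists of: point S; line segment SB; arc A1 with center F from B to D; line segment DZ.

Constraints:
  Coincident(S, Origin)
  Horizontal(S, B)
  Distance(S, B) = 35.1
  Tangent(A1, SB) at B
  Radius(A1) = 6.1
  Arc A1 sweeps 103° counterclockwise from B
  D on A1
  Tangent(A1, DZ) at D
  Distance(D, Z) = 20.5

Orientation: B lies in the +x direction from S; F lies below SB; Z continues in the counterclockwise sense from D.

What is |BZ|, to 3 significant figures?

27.5

S is at the origin; S and B share the same y with |SB| = 35.1 and B on the +x side, so B = (35.1, 0.00). Tangency of A1 to SB means the radius FB is perpendicular to SB, so F = B + (0, -6.1) = (35.1, -6.10). On A1, B sits at bearing 90° from F; a 103° counterclockwise sweep puts D at bearing 193°, so D = F + 6.1·(cos 193°, sin 193°) = (29.2, -7.47). The tangent condition forces FD to be normal to DZ, so DZ runs along (−sin 193°, cos 193°); with |DZ| = 20.5, Z = (33.8, -27.4). Then |BZ| = |Z − B| = 27.5.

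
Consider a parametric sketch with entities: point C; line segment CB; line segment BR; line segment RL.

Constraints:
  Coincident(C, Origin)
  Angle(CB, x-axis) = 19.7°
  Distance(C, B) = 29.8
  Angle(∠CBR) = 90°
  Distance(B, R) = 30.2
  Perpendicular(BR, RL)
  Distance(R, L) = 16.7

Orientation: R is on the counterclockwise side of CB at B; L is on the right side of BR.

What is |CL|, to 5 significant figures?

55.446

∠CBR = 90.0°, so BR runs at 19.7° + (180° − 90.0°) = 109.70° from the x-axis; with |BR| = 30.2, R = B + 30.2·(cos 109.70°, sin 109.70°) = (17.876, 38.478). The perpendicularity gives RL at right angles to BR; with |RL| = 16.7 on the right of BR, L = R + 16.7·(0.94147, 0.33710) = (33.598, 44.107). Then |CL| = |L − C| = 55.446.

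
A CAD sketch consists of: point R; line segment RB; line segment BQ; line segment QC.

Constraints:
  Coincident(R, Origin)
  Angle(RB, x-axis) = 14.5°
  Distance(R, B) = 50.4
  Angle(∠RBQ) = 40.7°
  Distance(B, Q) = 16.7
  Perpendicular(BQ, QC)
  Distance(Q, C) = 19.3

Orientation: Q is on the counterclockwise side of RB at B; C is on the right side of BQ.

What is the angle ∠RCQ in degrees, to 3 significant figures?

22.4°

R is at the origin; RB runs at 14.5° with length 50.4, so B = 50.4·(cos 14.5°, sin 14.5°) = (48.8, 12.6). ∠RBQ = 40.7°, so BQ runs at 14.5° + (180° − 40.7°) = 154° from the x-axis; with |BQ| = 16.7, Q = B + 16.7·(cos 154°, sin 154°) = (33.8, 20.0). BQ ⟂ QC; with |QC| = 19.3 on the right of BQ, C = Q + 19.3·(0.442, 0.897) = (42.3, 37.3). Then cos ∠RCQ = CR·CQ / (|CR||CQ|), giving 22.4°.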